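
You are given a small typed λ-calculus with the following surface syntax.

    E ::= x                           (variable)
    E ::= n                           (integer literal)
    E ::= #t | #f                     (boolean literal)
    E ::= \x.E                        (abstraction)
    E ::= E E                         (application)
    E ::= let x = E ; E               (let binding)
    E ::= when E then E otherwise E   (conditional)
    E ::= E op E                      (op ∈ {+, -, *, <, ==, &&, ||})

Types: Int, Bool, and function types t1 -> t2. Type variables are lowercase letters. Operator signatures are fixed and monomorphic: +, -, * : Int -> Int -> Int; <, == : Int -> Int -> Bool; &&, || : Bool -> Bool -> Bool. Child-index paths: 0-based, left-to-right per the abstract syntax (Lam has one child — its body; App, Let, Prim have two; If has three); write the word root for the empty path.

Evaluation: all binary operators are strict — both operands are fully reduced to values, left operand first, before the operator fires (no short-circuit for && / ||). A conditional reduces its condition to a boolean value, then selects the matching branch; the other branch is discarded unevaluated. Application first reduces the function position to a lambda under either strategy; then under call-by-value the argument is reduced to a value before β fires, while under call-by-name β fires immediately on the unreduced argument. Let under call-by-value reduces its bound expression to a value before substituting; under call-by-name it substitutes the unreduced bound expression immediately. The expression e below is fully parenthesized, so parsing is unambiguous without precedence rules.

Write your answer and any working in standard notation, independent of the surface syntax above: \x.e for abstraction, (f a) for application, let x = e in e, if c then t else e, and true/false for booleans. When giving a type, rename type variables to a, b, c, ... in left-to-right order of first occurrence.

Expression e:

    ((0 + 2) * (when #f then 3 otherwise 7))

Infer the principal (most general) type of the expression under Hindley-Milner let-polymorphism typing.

Trace:
  unify Int ~ Int
  unify Int ~ Int
  unify Int ~ Int
  unify Bool ~ Bool
  unify Int ~ Int
  unify Int ~ Int

Answer: Int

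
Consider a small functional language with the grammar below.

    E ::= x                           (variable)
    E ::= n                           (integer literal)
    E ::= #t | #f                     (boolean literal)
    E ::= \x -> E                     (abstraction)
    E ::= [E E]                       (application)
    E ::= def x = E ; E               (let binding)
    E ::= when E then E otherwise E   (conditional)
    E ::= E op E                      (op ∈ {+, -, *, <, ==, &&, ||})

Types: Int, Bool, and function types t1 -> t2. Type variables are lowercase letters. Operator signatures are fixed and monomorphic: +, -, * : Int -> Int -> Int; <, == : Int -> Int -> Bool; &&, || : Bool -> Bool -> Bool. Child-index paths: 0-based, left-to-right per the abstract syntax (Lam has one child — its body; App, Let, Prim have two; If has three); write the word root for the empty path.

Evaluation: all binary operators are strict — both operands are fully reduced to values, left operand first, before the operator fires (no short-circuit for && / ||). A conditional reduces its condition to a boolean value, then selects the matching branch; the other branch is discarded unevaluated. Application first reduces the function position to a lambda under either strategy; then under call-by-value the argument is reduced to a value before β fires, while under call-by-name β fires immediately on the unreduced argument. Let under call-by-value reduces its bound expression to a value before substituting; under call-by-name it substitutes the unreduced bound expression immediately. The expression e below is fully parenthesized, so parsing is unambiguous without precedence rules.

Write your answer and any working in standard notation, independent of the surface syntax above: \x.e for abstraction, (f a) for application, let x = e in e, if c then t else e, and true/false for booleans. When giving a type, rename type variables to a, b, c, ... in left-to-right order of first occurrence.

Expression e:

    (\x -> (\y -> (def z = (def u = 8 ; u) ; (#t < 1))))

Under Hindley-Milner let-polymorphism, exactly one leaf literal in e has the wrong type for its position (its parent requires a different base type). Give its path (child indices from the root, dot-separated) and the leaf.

Answer: 0.0.1.0 : true

Working:
let u : Int
u : Int
let z : Int
  unify Bool ~ Int
  FAIL: mismatch Bool ~ Int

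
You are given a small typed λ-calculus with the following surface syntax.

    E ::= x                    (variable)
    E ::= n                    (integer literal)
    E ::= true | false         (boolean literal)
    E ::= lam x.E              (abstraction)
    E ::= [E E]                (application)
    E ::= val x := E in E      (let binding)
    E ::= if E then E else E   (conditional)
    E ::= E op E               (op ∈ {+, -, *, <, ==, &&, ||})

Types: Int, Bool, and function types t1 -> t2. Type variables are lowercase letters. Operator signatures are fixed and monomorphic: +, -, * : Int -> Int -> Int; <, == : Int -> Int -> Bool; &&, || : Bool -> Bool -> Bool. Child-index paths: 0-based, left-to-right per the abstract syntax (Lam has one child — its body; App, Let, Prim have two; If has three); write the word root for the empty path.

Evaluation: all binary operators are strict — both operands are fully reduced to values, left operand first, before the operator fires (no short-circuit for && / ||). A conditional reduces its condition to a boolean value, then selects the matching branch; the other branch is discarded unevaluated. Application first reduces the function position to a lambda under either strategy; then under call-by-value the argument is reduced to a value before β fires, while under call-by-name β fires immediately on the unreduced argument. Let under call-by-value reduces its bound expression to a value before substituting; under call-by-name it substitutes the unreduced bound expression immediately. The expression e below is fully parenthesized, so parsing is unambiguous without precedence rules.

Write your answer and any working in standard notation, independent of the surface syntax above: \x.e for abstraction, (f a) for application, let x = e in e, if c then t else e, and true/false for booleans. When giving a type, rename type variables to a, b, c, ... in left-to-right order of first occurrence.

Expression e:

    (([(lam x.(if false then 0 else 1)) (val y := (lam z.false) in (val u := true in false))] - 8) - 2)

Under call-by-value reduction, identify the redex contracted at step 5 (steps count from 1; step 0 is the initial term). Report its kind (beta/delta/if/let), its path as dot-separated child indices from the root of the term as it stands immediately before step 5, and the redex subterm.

Trace:
step 0: ((((\x.(if false then 0 else 1)) (let y = (\z.false) in (let u = true in false))) - 8) - 2)
step 1: [let@0.0.1] ((((\x.(if false then 0 else 1)) (let u = true in false)) - 8) - 2)
step 2: [let@0.0.1] ((((\x.(if false then 0 else 1)) false) - 8) - 2)
step 3: [beta@0.0] (((if false then 0 else 1) - 8) - 2)
step 4: [if@0.0] ((1 - 8) - 2)
step 5: [delta@0] (-7 - 2)

Answer: delta at 0 : (1 - 8)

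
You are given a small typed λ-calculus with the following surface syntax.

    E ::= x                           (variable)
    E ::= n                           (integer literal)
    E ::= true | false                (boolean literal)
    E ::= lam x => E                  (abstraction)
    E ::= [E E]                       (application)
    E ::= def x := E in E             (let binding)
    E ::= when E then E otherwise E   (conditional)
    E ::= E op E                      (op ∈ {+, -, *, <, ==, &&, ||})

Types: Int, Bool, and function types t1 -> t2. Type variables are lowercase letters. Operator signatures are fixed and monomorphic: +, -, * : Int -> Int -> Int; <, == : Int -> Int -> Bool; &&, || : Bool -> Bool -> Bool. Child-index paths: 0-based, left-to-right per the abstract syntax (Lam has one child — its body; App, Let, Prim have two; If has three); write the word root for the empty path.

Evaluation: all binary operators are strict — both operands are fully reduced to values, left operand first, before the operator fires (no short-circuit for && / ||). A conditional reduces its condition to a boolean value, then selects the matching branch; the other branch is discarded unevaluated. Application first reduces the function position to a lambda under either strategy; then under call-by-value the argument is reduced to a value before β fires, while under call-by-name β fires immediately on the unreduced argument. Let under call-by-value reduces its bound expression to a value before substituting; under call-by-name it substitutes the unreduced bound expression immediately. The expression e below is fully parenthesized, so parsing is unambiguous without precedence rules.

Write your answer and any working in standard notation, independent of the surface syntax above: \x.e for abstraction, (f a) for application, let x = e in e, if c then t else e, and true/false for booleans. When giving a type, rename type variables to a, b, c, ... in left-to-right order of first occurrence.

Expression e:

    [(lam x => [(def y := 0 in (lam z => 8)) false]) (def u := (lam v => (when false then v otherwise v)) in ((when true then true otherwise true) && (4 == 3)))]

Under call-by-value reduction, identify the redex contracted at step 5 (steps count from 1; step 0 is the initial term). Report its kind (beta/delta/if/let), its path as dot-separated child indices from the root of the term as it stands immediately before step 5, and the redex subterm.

Answer: beta at root : ((\x.((let y = 0 in (\z.8)) false)) false)

Working:
step 0: ((\x.((let y = 0 in (\z.8)) false)) (let u = (\v.(if false then v else v)) in ((if true then true else true) && (4 == 3))))
step 1: [let@1] ((\x.((let y = 0 in (\z.8)) false)) ((if true then true else true) && (4 == 3)))
step 2: [if@1.0] ((\x.((let y = 0 in (\z.8)) false)) (true && (4 == 3)))
step 3: [delta@1.1] ((\x.((let y = 0 in (\z.8)) false)) (true && false))
step 4: [delta@1] ((\x.((let y = 0 in (\z.8)) false)) false)
step 5: [beta@root] ((let y = 0 in (\z.8)) false)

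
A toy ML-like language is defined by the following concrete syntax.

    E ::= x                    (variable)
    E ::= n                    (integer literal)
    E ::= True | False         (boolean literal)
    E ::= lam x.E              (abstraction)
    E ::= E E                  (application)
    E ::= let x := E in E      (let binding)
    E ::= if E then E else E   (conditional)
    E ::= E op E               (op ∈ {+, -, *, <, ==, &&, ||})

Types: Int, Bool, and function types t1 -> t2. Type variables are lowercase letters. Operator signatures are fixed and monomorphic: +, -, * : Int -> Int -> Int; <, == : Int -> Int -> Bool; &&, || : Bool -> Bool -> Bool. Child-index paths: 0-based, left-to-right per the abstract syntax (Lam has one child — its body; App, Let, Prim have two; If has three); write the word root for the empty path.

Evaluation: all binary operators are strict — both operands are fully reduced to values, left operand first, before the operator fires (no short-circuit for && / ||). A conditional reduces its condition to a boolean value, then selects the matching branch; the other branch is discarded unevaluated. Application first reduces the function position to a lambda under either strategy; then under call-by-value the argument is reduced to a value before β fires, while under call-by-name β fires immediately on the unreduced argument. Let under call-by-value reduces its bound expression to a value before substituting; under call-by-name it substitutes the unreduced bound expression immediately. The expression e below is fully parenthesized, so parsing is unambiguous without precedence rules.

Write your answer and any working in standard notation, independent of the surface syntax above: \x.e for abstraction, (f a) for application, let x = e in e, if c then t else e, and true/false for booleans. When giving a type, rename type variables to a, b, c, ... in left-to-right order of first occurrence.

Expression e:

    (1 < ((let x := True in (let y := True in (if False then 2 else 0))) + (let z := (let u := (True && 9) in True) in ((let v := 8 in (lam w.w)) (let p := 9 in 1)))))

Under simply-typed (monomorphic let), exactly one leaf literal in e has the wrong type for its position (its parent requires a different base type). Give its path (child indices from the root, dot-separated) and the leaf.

Answer: 1.1.0.0.1 : 9

Working:
  unify Int ~ Int
let x : Bool
let y : Bool
  unify Bool ~ Bool
  unify Int ~ Int
  unify Int ~ Int
  unify Bool ~ Bool
  unify Int ~ Bool
  FAIL: mismatch Int ~ Bool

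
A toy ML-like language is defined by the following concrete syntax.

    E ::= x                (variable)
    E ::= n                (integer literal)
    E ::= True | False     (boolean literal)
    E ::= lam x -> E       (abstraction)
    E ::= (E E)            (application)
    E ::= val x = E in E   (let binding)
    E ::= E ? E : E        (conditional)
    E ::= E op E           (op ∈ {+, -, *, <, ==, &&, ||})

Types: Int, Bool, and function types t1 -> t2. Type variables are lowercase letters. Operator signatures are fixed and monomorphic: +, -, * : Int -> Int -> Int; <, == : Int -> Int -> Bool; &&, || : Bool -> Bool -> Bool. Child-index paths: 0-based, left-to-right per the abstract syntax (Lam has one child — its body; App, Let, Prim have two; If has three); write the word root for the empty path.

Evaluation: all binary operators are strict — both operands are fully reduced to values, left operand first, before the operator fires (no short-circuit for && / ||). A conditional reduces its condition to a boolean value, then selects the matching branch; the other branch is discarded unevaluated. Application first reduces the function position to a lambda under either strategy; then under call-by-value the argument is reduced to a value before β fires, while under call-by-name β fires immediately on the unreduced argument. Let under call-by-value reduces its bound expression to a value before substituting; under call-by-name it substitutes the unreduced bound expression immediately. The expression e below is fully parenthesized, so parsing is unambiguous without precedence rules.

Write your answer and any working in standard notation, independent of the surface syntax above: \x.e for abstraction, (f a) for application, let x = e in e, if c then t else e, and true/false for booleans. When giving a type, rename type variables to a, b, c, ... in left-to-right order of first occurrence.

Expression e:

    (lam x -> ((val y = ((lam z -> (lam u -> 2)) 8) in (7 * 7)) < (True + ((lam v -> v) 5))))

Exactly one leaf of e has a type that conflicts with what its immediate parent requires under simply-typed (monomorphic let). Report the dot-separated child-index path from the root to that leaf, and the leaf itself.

Trace:
\u._ : c -> Int
\z._ : b -> c -> Int
  unify b -> c -> Int ~ Int -> d
  unify b ~ Int
  unify c -> Int ~ d
_ _ : c -> Int
let y : c -> Int
  unify Int ~ Int
  unify Int ~ Int
  unify Int ~ Int
  unify Bool ~ Int
  FAIL: mismatch Bool ~ Int

Answer: 0.1.0 : true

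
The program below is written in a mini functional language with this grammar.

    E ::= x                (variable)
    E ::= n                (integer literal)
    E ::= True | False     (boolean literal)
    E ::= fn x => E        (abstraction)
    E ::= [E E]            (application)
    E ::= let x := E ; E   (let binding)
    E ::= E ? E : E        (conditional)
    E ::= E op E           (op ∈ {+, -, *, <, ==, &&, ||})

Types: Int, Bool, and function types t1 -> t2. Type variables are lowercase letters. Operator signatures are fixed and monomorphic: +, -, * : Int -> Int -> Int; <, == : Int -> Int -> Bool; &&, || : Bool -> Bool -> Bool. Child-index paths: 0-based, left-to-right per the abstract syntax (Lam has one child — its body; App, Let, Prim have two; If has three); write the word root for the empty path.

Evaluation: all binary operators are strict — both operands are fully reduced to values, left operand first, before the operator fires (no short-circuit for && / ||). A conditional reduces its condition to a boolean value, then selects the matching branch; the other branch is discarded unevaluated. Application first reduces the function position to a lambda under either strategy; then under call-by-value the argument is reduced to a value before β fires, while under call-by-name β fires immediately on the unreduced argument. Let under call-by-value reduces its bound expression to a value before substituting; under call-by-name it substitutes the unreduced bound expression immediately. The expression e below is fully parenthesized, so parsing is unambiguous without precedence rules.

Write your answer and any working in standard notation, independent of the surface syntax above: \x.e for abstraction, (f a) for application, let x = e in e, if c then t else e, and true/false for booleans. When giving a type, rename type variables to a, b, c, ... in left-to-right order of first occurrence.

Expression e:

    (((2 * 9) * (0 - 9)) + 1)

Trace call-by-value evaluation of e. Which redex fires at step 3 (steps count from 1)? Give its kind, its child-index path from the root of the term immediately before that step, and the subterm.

Answer: delta at 0 : (18 * -9)

Trace:
step 0: (((2 * 9) * (0 - 9)) + 1)
step 1: [delta@0.0] ((18 * (0 - 9)) + 1)
step 2: [delta@0.1] ((18 * -9) + 1)
step 3: [delta@0] (-162 + 1)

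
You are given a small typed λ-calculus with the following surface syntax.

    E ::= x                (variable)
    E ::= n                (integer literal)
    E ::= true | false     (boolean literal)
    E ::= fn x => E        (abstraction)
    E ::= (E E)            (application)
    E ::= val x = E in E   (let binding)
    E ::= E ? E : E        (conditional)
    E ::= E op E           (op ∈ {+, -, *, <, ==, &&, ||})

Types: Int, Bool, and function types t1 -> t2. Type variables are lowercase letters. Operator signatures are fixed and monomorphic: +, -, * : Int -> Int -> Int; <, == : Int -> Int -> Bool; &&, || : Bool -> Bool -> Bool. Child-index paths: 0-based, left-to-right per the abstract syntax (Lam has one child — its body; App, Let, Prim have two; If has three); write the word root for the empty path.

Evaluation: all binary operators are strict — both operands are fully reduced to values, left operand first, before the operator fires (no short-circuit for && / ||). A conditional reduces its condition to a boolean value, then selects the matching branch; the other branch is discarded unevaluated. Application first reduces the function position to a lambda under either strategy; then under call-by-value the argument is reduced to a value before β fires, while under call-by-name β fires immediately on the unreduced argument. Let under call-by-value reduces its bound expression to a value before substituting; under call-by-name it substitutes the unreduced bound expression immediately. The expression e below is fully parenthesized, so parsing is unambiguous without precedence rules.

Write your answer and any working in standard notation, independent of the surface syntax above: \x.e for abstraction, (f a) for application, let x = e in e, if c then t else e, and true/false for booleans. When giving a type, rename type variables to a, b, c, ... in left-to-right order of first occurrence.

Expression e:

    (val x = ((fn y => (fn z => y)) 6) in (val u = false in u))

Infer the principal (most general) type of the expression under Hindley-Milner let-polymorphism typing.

Derivation:
y : a
\z._ : b -> a
\y._ : a -> b -> a
  unify a -> b -> a ~ Int -> c
  unify a ~ Int
  unify b -> Int ~ c
_ _ : b -> Int
let x : forall. b -> Int
let u : Bool
u : Bool

Answer: Bool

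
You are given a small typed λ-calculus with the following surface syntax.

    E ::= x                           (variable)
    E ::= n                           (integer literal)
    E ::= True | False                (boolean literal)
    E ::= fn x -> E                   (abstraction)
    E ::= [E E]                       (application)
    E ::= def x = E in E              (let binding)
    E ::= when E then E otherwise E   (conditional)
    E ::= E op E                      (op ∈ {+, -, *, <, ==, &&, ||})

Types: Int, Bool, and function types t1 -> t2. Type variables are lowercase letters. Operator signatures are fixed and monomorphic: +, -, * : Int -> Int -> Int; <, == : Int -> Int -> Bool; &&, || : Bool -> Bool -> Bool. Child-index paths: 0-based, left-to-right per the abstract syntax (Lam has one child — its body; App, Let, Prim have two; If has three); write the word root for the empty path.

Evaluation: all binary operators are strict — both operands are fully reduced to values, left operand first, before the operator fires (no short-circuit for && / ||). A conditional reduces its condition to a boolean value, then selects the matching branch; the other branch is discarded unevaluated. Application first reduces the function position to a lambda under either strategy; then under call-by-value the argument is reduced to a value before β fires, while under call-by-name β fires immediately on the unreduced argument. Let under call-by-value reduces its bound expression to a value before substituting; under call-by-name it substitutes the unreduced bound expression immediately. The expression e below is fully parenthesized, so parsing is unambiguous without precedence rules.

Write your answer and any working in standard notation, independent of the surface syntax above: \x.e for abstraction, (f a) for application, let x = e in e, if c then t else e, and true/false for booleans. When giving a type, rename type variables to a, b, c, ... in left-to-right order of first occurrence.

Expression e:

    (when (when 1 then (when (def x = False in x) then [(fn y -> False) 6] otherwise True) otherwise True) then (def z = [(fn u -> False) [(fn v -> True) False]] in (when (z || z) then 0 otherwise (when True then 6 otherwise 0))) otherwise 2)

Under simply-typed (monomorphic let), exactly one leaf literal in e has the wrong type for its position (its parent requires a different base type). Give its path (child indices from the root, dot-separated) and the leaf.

Answer: 0.0 : 1

Trace:
  unify Int ~ Bool
  FAIL: mismatch Int ~ Bool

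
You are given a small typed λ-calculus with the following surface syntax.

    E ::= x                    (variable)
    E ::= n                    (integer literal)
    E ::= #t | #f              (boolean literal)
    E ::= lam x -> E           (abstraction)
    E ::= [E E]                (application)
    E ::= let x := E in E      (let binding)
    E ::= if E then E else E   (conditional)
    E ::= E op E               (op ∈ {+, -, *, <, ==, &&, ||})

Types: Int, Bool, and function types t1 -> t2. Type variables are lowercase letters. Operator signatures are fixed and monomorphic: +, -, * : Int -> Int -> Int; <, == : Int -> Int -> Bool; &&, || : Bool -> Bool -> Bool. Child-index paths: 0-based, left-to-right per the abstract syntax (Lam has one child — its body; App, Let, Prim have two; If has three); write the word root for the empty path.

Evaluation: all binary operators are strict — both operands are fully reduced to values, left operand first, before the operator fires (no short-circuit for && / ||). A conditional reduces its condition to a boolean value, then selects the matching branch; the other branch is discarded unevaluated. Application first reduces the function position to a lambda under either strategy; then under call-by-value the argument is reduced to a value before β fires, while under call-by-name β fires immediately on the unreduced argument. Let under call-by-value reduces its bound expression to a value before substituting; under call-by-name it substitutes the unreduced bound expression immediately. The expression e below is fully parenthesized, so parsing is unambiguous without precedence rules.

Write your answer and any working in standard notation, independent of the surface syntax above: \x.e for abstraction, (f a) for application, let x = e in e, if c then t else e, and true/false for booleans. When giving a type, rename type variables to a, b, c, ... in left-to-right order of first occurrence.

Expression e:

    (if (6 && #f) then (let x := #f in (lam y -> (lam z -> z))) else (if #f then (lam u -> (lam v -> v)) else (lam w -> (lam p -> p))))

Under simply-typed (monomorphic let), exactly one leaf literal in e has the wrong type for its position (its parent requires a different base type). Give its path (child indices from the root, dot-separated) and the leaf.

Answer: 0.0 : 6

Working:
  unify Int ~ Bool
  FAIL: mismatch Int ~ Bool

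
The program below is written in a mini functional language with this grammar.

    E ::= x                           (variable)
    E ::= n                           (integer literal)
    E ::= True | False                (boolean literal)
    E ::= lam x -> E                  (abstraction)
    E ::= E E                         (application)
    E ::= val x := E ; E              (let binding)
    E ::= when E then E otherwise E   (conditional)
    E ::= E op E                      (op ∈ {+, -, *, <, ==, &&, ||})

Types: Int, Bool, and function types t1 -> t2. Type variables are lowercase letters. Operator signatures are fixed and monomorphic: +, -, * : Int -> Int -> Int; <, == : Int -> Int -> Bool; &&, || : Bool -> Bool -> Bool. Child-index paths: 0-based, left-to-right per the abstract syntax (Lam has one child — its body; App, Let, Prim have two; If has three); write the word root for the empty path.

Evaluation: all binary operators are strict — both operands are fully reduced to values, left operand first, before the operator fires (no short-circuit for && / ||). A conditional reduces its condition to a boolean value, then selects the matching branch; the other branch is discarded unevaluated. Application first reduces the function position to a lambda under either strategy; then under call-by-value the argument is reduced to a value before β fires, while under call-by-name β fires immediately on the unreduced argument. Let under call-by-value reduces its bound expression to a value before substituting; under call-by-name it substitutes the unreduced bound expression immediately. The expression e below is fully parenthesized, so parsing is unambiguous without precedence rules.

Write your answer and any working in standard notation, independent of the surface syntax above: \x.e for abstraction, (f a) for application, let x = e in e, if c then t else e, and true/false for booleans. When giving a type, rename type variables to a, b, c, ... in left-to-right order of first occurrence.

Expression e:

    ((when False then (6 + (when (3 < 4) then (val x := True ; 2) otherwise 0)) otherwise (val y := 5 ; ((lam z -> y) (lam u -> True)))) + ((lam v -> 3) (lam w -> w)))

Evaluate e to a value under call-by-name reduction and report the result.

Working:
step 0: ((if false then (6 + (if (3 < 4) then (let x = true in 2) else 0)) else (let y = 5 in ((\z.y) (\u.true)))) + ((\v.3) (\w.w)))
step 1: [if@0] ((let y = 5 in ((\z.y) (\u.true))) + ((\v.3) (\w.w)))
step 2: [let@0] (((\z.5) (\u.true)) + ((\v.3) (\w.w)))
step 3: [beta@0] (5 + ((\v.3) (\w.w)))
step 4: [beta@1] (5 + 3)
step 5: [delta@root] 8

Answer: 8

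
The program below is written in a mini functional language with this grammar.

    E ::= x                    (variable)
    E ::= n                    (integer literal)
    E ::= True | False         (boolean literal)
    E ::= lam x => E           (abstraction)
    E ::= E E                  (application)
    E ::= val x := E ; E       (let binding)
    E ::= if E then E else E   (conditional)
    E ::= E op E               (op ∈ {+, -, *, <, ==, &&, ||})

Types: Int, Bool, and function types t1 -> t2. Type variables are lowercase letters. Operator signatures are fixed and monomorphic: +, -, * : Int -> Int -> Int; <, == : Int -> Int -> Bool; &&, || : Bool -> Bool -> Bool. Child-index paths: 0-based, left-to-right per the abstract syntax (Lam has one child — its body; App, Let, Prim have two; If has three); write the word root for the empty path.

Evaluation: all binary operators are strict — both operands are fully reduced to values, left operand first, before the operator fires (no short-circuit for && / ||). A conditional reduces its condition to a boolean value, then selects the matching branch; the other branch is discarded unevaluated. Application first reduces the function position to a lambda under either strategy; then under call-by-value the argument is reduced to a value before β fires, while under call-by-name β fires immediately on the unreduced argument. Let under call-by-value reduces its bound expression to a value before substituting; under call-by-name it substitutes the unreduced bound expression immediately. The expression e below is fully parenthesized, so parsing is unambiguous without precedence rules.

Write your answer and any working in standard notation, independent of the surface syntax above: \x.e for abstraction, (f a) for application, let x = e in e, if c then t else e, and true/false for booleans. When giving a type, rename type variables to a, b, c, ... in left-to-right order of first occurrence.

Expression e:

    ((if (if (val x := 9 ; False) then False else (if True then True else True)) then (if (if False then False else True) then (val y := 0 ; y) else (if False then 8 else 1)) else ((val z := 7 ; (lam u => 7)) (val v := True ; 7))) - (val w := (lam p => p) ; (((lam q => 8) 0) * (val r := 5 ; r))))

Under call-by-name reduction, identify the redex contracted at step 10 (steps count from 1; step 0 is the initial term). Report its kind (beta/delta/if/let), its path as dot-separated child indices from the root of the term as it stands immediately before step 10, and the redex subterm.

Answer: let at 1.1 : (let r = 5 in r)

Trace:
step 0: ((if (if (let x = 9 in false) then false else (if true then true else true)) then (if (if false then false else true) then (let y = 0 in y) else (if false then 8 else 1)) else ((let z = 7 in (\u.7)) (let v = true in 7))) - (let w = (\p.p) in (((\q.8) 0) * (let r = 5 in r))))
step 1: [let@0.0.0] ((if (if false then false else (if true then true else true)) then (if (if false then false else true) then (let y = 0 in y) else (if false then 8 else 1)) else ((let z = 7 in (\u.7)) (let v = true in 7))) - (let w = (\p.p) in (((\q.8) 0) * (let r = 5 in r))))
step 2: [if@0.0] ((if (if true then true else true) then (if (if false then false else true) then (let y = 0 in y) else (if false then 8 else 1)) else ((let z = 7 in (\u.7)) (let v = true in 7))) - (let w = (\p.p) in (((\q.8) 0) * (let r = 5 in r))))
step 3: [if@0.0] ((if true then (if (if false then false else true) then (let y = 0 in y) else (if false then 8 else 1)) else ((let z = 7 in (\u.7)) (let v = true in 7))) - (let w = (\p.p) in (((\q.8) 0) * (let r = 5 in r))))
step 4: [if@0] ((if (if false then false else true) then (let y = 0 in y) else (if false then 8 else 1)) - (let w = (\p.p) in (((\q.8) 0) * (let r = 5 in r))))
step 5: [if@0.0] ((if true then (let y = 0 in y) else (if false then 8 else 1)) - (let w = (\p.p) in (((\q.8) 0) * (let r = 5 in r))))
step 6: [if@0] ((let y = 0 in y) - (let w = (\p.p) in (((\q.8) 0) * (let r = 5 in r))))
step 7: [let@0] (0 - (let w = (\p.p) in (((\q.8) 0) * (let r = 5 in r))))
step 8: [let@1] (0 - (((\q.8) 0) * (let r = 5 in r)))
step 9: [beta@1.0] (0 - (8 * (let r = 5 in r)))
step 10: [let@1.1] (0 - (8 * 5))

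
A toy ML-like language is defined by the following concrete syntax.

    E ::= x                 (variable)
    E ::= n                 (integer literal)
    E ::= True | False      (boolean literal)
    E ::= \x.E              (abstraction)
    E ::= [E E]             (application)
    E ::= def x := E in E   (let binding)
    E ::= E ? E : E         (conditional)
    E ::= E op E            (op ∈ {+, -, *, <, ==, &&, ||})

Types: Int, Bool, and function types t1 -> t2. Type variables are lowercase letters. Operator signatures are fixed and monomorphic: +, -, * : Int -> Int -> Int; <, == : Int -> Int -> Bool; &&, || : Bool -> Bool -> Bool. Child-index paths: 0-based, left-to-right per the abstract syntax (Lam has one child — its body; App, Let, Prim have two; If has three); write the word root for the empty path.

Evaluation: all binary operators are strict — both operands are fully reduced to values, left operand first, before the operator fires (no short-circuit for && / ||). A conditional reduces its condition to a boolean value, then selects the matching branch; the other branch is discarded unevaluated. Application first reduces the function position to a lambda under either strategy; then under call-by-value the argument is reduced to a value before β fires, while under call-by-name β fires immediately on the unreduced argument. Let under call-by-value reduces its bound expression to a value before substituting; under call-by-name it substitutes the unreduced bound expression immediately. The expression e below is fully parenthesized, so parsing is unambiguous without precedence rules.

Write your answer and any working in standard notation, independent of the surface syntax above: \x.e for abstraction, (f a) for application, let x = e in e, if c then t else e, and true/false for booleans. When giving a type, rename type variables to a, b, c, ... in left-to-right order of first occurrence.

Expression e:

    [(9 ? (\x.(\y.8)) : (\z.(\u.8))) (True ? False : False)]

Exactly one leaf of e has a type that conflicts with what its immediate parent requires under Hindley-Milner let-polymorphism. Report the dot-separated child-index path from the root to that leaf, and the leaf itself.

Derivation:
  unify Int ~ Bool
  FAIL: mismatch Int ~ Bool

Answer: 0.0 : 9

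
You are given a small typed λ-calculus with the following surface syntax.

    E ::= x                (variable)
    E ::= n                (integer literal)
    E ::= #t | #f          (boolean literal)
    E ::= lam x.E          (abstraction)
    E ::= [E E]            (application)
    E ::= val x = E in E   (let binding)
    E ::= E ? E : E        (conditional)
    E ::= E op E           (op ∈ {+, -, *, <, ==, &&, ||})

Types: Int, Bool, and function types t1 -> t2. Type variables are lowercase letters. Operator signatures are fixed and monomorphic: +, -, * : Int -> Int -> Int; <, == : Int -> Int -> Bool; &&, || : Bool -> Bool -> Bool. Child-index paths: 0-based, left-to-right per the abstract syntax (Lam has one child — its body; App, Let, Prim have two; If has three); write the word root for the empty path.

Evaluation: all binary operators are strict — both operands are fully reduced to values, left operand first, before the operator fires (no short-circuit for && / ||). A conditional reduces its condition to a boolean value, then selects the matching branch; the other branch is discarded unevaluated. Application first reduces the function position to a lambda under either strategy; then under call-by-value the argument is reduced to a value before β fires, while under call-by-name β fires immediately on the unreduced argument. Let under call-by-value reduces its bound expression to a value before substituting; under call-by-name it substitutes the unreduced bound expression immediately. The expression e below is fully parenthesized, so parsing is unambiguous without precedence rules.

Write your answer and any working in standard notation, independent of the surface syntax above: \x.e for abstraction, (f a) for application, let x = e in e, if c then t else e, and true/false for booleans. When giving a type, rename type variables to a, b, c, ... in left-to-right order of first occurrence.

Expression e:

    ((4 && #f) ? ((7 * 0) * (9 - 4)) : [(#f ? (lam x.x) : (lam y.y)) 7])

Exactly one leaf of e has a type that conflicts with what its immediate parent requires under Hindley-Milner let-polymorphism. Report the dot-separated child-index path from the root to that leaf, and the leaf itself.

Answer: 0.0 : 4

Derivation:
  unify Int ~ Bool
  FAIL: mismatch Int ~ Bool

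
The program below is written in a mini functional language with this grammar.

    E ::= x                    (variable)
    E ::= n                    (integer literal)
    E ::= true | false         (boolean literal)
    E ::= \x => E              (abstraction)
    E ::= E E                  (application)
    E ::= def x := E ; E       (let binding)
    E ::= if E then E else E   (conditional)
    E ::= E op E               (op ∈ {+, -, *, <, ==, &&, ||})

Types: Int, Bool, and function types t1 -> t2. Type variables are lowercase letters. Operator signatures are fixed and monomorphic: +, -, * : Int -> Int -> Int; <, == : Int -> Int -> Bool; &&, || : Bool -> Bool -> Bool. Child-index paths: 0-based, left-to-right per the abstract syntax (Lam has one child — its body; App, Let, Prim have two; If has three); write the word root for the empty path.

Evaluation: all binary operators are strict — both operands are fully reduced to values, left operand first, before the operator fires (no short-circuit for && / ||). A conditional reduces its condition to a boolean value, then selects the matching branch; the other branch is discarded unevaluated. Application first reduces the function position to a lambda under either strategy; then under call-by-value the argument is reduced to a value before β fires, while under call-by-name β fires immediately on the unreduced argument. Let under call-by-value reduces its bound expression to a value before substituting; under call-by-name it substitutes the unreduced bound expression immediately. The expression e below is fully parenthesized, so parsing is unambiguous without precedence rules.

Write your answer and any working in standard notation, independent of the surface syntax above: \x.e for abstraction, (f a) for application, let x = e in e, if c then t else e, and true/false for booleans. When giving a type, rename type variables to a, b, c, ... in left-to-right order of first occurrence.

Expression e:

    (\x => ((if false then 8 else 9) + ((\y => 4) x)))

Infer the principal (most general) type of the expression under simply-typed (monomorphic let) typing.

Answer: a -> Int

Working:
  unify Bool ~ Bool
  unify Int ~ Int
  unify Int ~ Int
\y._ : b -> Int
x : a
  unify b -> Int ~ a -> c
  unify b ~ a
  unify Int ~ c
_ _ : Int
  unify Int ~ Int
\x._ : a -> Int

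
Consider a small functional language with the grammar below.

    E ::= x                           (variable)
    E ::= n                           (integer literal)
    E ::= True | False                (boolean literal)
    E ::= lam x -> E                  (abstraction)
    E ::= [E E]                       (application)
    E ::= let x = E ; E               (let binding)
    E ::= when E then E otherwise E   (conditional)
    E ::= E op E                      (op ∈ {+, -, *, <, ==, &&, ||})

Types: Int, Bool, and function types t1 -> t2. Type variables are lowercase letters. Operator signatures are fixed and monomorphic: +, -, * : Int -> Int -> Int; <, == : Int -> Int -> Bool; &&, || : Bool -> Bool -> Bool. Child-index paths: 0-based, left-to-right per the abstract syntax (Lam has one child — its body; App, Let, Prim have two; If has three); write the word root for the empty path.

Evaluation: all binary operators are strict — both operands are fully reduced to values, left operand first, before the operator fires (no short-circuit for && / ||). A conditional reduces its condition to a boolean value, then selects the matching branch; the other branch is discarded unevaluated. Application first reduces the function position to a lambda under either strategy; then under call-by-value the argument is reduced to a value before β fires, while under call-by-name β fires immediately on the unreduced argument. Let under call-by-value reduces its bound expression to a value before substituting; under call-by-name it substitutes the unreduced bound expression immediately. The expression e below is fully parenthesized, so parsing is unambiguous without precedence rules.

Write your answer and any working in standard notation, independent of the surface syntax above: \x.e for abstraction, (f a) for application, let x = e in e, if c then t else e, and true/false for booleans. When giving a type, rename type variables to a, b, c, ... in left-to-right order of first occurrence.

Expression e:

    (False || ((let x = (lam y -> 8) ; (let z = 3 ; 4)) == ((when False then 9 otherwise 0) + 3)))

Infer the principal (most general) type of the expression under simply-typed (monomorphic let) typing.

Derivation:
  unify Bool ~ Bool
\y._ : a -> Int
let x : a -> Int
let z : Int
  unify Int ~ Int
  unify Bool ~ Bool
  unify Int ~ Int
  unify Int ~ Int
  unify Int ~ Int
  unify Int ~ Int
  unify Bool ~ Bool

Answer: Bool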